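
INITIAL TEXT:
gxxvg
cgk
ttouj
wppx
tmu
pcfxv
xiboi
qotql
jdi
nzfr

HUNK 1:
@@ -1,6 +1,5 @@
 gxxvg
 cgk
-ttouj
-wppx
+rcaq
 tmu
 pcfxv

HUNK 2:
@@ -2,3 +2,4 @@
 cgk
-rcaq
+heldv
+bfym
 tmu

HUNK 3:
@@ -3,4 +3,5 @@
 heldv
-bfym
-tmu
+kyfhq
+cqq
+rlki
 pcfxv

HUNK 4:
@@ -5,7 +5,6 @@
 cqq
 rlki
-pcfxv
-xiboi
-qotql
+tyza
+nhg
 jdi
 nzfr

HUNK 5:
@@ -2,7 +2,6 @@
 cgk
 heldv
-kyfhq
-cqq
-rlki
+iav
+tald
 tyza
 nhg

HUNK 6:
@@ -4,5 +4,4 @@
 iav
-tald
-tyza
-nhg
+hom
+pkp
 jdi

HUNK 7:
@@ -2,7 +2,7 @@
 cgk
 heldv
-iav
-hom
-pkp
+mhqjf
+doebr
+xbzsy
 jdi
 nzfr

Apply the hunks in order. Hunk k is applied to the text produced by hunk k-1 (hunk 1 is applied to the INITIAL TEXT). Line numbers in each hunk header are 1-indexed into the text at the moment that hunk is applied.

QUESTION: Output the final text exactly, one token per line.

Hunk 1: at line 1 remove [ttouj,wppx] add [rcaq] -> 9 lines: gxxvg cgk rcaq tmu pcfxv xiboi qotql jdi nzfr
Hunk 2: at line 2 remove [rcaq] add [heldv,bfym] -> 10 lines: gxxvg cgk heldv bfym tmu pcfxv xiboi qotql jdi nzfr
Hunk 3: at line 3 remove [bfym,tmu] add [kyfhq,cqq,rlki] -> 11 lines: gxxvg cgk heldv kyfhq cqq rlki pcfxv xiboi qotql jdi nzfr
Hunk 4: at line 5 remove [pcfxv,xiboi,qotql] add [tyza,nhg] -> 10 lines: gxxvg cgk heldv kyfhq cqq rlki tyza nhg jdi nzfr
Hunk 5: at line 2 remove [kyfhq,cqq,rlki] add [iav,tald] -> 9 lines: gxxvg cgk heldv iav tald tyza nhg jdi nzfr
Hunk 6: at line 4 remove [tald,tyza,nhg] add [hom,pkp] -> 8 lines: gxxvg cgk heldv iav hom pkp jdi nzfr
Hunk 7: at line 2 remove [iav,hom,pkp] add [mhqjf,doebr,xbzsy] -> 8 lines: gxxvg cgk heldv mhqjf doebr xbzsy jdi nzfr

Answer: gxxvg
cgk
heldv
mhqjf
doebr
xbzsy
jdi
nzfr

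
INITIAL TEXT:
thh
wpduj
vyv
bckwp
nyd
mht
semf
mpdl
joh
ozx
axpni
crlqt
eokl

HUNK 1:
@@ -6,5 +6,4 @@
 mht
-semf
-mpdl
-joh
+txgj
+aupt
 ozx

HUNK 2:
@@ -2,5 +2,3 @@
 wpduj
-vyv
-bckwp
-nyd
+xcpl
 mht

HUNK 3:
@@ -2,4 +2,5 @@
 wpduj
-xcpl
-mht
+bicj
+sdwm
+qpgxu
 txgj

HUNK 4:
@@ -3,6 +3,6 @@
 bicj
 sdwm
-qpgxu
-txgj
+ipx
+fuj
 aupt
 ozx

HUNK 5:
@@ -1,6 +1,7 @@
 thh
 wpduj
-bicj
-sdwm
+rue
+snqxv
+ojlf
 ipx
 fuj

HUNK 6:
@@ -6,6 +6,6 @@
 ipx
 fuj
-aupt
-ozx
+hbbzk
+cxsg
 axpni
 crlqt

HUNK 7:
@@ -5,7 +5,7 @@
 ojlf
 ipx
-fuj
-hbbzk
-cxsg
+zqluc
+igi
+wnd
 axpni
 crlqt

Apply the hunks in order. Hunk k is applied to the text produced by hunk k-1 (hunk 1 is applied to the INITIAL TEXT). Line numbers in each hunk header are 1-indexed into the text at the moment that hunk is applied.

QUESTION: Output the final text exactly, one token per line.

Answer: thh
wpduj
rue
snqxv
ojlf
ipx
zqluc
igi
wnd
axpni
crlqt
eokl

Derivation:
Hunk 1: at line 6 remove [semf,mpdl,joh] add [txgj,aupt] -> 12 lines: thh wpduj vyv bckwp nyd mht txgj aupt ozx axpni crlqt eokl
Hunk 2: at line 2 remove [vyv,bckwp,nyd] add [xcpl] -> 10 lines: thh wpduj xcpl mht txgj aupt ozx axpni crlqt eokl
Hunk 3: at line 2 remove [xcpl,mht] add [bicj,sdwm,qpgxu] -> 11 lines: thh wpduj bicj sdwm qpgxu txgj aupt ozx axpni crlqt eokl
Hunk 4: at line 3 remove [qpgxu,txgj] add [ipx,fuj] -> 11 lines: thh wpduj bicj sdwm ipx fuj aupt ozx axpni crlqt eokl
Hunk 5: at line 1 remove [bicj,sdwm] add [rue,snqxv,ojlf] -> 12 lines: thh wpduj rue snqxv ojlf ipx fuj aupt ozx axpni crlqt eokl
Hunk 6: at line 6 remove [aupt,ozx] add [hbbzk,cxsg] -> 12 lines: thh wpduj rue snqxv ojlf ipx fuj hbbzk cxsg axpni crlqt eokl
Hunk 7: at line 5 remove [fuj,hbbzk,cxsg] add [zqluc,igi,wnd] -> 12 lines: thh wpduj rue snqxv ojlf ipx zqluc igi wnd axpni crlqt eokl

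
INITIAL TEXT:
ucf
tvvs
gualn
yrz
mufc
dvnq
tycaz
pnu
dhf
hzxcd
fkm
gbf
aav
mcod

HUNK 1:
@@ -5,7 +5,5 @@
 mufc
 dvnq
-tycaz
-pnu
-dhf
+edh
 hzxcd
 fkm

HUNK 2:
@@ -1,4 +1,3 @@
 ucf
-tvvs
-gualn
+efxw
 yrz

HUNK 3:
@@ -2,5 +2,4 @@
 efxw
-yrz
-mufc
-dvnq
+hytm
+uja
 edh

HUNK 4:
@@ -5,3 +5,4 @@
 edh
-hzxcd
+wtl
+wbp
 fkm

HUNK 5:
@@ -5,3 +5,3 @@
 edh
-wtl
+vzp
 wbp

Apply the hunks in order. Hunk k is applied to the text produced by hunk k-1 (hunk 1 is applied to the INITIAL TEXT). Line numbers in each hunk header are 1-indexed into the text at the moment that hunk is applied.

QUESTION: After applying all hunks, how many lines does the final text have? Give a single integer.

Answer: 11

Derivation:
Hunk 1: at line 5 remove [tycaz,pnu,dhf] add [edh] -> 12 lines: ucf tvvs gualn yrz mufc dvnq edh hzxcd fkm gbf aav mcod
Hunk 2: at line 1 remove [tvvs,gualn] add [efxw] -> 11 lines: ucf efxw yrz mufc dvnq edh hzxcd fkm gbf aav mcod
Hunk 3: at line 2 remove [yrz,mufc,dvnq] add [hytm,uja] -> 10 lines: ucf efxw hytm uja edh hzxcd fkm gbf aav mcod
Hunk 4: at line 5 remove [hzxcd] add [wtl,wbp] -> 11 lines: ucf efxw hytm uja edh wtl wbp fkm gbf aav mcod
Hunk 5: at line 5 remove [wtl] add [vzp] -> 11 lines: ucf efxw hytm uja edh vzp wbp fkm gbf aav mcod
Final line count: 11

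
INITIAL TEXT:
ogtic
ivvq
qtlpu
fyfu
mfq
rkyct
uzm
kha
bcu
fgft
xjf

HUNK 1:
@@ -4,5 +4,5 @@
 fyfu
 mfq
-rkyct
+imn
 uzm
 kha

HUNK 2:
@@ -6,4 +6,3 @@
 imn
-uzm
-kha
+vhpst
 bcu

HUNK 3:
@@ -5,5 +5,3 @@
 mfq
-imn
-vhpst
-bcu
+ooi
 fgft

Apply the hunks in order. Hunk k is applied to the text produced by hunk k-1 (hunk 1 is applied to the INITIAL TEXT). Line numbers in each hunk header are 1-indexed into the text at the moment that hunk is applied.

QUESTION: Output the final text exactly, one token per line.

Answer: ogtic
ivvq
qtlpu
fyfu
mfq
ooi
fgft
xjf

Derivation:
Hunk 1: at line 4 remove [rkyct] add [imn] -> 11 lines: ogtic ivvq qtlpu fyfu mfq imn uzm kha bcu fgft xjf
Hunk 2: at line 6 remove [uzm,kha] add [vhpst] -> 10 lines: ogtic ivvq qtlpu fyfu mfq imn vhpst bcu fgft xjf
Hunk 3: at line 5 remove [imn,vhpst,bcu] add [ooi] -> 8 lines: ogtic ivvq qtlpu fyfu mfq ooi fgft xjf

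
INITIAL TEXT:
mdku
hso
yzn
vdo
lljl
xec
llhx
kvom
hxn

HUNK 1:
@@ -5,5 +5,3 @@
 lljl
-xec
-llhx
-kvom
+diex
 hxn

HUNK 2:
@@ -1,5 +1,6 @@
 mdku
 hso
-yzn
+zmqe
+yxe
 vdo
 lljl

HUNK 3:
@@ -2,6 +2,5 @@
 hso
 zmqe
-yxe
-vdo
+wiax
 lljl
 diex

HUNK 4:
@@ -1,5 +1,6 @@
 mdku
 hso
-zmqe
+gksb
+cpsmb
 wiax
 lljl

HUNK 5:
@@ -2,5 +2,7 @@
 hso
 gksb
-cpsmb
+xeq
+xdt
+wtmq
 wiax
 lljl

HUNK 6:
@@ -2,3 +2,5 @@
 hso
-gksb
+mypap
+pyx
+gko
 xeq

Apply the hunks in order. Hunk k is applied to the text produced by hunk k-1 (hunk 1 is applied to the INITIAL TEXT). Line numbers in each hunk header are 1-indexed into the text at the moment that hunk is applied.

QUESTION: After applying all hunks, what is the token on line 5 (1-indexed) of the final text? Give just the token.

Answer: gko

Derivation:
Hunk 1: at line 5 remove [xec,llhx,kvom] add [diex] -> 7 lines: mdku hso yzn vdo lljl diex hxn
Hunk 2: at line 1 remove [yzn] add [zmqe,yxe] -> 8 lines: mdku hso zmqe yxe vdo lljl diex hxn
Hunk 3: at line 2 remove [yxe,vdo] add [wiax] -> 7 lines: mdku hso zmqe wiax lljl diex hxn
Hunk 4: at line 1 remove [zmqe] add [gksb,cpsmb] -> 8 lines: mdku hso gksb cpsmb wiax lljl diex hxn
Hunk 5: at line 2 remove [cpsmb] add [xeq,xdt,wtmq] -> 10 lines: mdku hso gksb xeq xdt wtmq wiax lljl diex hxn
Hunk 6: at line 2 remove [gksb] add [mypap,pyx,gko] -> 12 lines: mdku hso mypap pyx gko xeq xdt wtmq wiax lljl diex hxn
Final line 5: gko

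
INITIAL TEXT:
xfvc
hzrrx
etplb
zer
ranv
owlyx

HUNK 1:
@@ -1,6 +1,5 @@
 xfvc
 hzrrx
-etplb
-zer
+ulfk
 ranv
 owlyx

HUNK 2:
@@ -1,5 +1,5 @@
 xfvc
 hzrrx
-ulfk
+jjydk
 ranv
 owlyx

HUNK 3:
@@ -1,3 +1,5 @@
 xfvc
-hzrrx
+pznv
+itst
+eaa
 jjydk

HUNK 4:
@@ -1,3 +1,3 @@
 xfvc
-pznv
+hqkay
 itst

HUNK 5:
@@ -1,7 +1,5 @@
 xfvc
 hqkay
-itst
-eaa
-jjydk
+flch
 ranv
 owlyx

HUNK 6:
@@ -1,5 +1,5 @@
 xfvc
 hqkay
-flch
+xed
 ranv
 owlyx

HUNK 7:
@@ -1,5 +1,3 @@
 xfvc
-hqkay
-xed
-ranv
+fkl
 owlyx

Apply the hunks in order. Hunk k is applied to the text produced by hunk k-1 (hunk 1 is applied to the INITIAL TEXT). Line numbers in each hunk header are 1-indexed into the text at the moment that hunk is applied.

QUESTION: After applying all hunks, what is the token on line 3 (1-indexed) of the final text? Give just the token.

Hunk 1: at line 1 remove [etplb,zer] add [ulfk] -> 5 lines: xfvc hzrrx ulfk ranv owlyx
Hunk 2: at line 1 remove [ulfk] add [jjydk] -> 5 lines: xfvc hzrrx jjydk ranv owlyx
Hunk 3: at line 1 remove [hzrrx] add [pznv,itst,eaa] -> 7 lines: xfvc pznv itst eaa jjydk ranv owlyx
Hunk 4: at line 1 remove [pznv] add [hqkay] -> 7 lines: xfvc hqkay itst eaa jjydk ranv owlyx
Hunk 5: at line 1 remove [itst,eaa,jjydk] add [flch] -> 5 lines: xfvc hqkay flch ranv owlyx
Hunk 6: at line 1 remove [flch] add [xed] -> 5 lines: xfvc hqkay xed ranv owlyx
Hunk 7: at line 1 remove [hqkay,xed,ranv] add [fkl] -> 3 lines: xfvc fkl owlyx
Final line 3: owlyx

Answer: owlyx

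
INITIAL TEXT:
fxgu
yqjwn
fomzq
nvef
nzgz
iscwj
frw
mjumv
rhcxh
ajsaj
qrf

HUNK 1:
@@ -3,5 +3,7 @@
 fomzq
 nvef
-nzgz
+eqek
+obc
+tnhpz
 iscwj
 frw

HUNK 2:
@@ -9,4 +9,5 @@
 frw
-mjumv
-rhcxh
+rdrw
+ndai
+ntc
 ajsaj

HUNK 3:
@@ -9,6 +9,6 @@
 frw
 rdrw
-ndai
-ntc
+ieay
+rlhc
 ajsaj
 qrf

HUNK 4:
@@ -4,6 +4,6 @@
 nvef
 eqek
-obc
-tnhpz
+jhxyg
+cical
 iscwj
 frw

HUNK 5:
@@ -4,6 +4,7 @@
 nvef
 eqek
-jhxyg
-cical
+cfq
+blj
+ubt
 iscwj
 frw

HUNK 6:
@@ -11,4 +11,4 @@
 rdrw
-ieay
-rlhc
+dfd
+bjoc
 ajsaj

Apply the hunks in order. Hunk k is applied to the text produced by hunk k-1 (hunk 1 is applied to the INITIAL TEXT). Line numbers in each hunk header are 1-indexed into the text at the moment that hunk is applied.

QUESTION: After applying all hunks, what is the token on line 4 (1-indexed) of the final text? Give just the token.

Answer: nvef

Derivation:
Hunk 1: at line 3 remove [nzgz] add [eqek,obc,tnhpz] -> 13 lines: fxgu yqjwn fomzq nvef eqek obc tnhpz iscwj frw mjumv rhcxh ajsaj qrf
Hunk 2: at line 9 remove [mjumv,rhcxh] add [rdrw,ndai,ntc] -> 14 lines: fxgu yqjwn fomzq nvef eqek obc tnhpz iscwj frw rdrw ndai ntc ajsaj qrf
Hunk 3: at line 9 remove [ndai,ntc] add [ieay,rlhc] -> 14 lines: fxgu yqjwn fomzq nvef eqek obc tnhpz iscwj frw rdrw ieay rlhc ajsaj qrf
Hunk 4: at line 4 remove [obc,tnhpz] add [jhxyg,cical] -> 14 lines: fxgu yqjwn fomzq nvef eqek jhxyg cical iscwj frw rdrw ieay rlhc ajsaj qrf
Hunk 5: at line 4 remove [jhxyg,cical] add [cfq,blj,ubt] -> 15 lines: fxgu yqjwn fomzq nvef eqek cfq blj ubt iscwj frw rdrw ieay rlhc ajsaj qrf
Hunk 6: at line 11 remove [ieay,rlhc] add [dfd,bjoc] -> 15 lines: fxgu yqjwn fomzq nvef eqek cfq blj ubt iscwj frw rdrw dfd bjoc ajsaj qrf
Final line 4: nvef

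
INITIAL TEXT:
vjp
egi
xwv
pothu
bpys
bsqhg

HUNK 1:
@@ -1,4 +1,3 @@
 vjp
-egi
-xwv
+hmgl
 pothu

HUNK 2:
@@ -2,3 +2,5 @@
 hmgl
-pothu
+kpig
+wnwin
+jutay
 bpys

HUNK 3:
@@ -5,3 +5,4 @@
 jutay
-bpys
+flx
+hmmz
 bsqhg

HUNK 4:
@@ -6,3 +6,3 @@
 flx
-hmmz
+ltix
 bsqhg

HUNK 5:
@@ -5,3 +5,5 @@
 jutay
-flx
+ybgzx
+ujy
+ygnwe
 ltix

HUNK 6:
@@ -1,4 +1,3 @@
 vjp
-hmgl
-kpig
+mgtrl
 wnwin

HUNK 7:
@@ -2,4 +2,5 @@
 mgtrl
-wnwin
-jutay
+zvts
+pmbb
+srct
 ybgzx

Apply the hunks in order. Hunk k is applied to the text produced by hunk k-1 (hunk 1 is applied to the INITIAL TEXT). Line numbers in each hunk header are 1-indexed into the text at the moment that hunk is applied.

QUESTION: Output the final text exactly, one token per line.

Hunk 1: at line 1 remove [egi,xwv] add [hmgl] -> 5 lines: vjp hmgl pothu bpys bsqhg
Hunk 2: at line 2 remove [pothu] add [kpig,wnwin,jutay] -> 7 lines: vjp hmgl kpig wnwin jutay bpys bsqhg
Hunk 3: at line 5 remove [bpys] add [flx,hmmz] -> 8 lines: vjp hmgl kpig wnwin jutay flx hmmz bsqhg
Hunk 4: at line 6 remove [hmmz] add [ltix] -> 8 lines: vjp hmgl kpig wnwin jutay flx ltix bsqhg
Hunk 5: at line 5 remove [flx] add [ybgzx,ujy,ygnwe] -> 10 lines: vjp hmgl kpig wnwin jutay ybgzx ujy ygnwe ltix bsqhg
Hunk 6: at line 1 remove [hmgl,kpig] add [mgtrl] -> 9 lines: vjp mgtrl wnwin jutay ybgzx ujy ygnwe ltix bsqhg
Hunk 7: at line 2 remove [wnwin,jutay] add [zvts,pmbb,srct] -> 10 lines: vjp mgtrl zvts pmbb srct ybgzx ujy ygnwe ltix bsqhg

Answer: vjp
mgtrl
zvts
pmbb
srct
ybgzx
ujy
ygnwe
ltix
bsqhg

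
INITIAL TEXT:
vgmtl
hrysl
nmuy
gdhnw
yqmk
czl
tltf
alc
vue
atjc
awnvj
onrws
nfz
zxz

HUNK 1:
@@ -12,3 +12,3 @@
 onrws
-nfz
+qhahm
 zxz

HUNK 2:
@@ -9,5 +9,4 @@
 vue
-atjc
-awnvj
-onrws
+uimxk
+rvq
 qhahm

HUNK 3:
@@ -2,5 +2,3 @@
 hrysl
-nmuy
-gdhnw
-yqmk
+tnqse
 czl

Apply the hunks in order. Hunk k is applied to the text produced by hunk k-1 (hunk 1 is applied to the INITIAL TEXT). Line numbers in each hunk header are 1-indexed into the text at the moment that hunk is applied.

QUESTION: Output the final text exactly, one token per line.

Hunk 1: at line 12 remove [nfz] add [qhahm] -> 14 lines: vgmtl hrysl nmuy gdhnw yqmk czl tltf alc vue atjc awnvj onrws qhahm zxz
Hunk 2: at line 9 remove [atjc,awnvj,onrws] add [uimxk,rvq] -> 13 lines: vgmtl hrysl nmuy gdhnw yqmk czl tltf alc vue uimxk rvq qhahm zxz
Hunk 3: at line 2 remove [nmuy,gdhnw,yqmk] add [tnqse] -> 11 lines: vgmtl hrysl tnqse czl tltf alc vue uimxk rvq qhahm zxz

Answer: vgmtl
hrysl
tnqse
czl
tltf
alc
vue
uimxk
rvq
qhahm
zxz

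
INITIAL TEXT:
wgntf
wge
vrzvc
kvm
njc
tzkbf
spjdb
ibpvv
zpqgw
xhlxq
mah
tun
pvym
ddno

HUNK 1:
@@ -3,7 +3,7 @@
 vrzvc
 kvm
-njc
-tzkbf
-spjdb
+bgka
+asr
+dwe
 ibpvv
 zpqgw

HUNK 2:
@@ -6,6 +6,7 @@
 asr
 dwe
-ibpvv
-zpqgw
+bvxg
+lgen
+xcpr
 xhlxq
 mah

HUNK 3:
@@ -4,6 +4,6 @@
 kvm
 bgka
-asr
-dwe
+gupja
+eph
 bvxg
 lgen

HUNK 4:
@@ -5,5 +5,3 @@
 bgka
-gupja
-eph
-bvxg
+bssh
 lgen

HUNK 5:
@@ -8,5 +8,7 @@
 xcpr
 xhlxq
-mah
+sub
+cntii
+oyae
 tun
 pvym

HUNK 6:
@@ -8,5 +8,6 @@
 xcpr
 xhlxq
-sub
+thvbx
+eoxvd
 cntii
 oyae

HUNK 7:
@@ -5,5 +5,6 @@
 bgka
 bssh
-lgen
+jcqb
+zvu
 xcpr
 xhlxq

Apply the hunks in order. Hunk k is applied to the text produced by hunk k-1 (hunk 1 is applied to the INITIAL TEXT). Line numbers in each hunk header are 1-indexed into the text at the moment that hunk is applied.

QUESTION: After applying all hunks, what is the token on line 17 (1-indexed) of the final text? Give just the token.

Hunk 1: at line 3 remove [njc,tzkbf,spjdb] add [bgka,asr,dwe] -> 14 lines: wgntf wge vrzvc kvm bgka asr dwe ibpvv zpqgw xhlxq mah tun pvym ddno
Hunk 2: at line 6 remove [ibpvv,zpqgw] add [bvxg,lgen,xcpr] -> 15 lines: wgntf wge vrzvc kvm bgka asr dwe bvxg lgen xcpr xhlxq mah tun pvym ddno
Hunk 3: at line 4 remove [asr,dwe] add [gupja,eph] -> 15 lines: wgntf wge vrzvc kvm bgka gupja eph bvxg lgen xcpr xhlxq mah tun pvym ddno
Hunk 4: at line 5 remove [gupja,eph,bvxg] add [bssh] -> 13 lines: wgntf wge vrzvc kvm bgka bssh lgen xcpr xhlxq mah tun pvym ddno
Hunk 5: at line 8 remove [mah] add [sub,cntii,oyae] -> 15 lines: wgntf wge vrzvc kvm bgka bssh lgen xcpr xhlxq sub cntii oyae tun pvym ddno
Hunk 6: at line 8 remove [sub] add [thvbx,eoxvd] -> 16 lines: wgntf wge vrzvc kvm bgka bssh lgen xcpr xhlxq thvbx eoxvd cntii oyae tun pvym ddno
Hunk 7: at line 5 remove [lgen] add [jcqb,zvu] -> 17 lines: wgntf wge vrzvc kvm bgka bssh jcqb zvu xcpr xhlxq thvbx eoxvd cntii oyae tun pvym ddno
Final line 17: ddno

Answer: ddno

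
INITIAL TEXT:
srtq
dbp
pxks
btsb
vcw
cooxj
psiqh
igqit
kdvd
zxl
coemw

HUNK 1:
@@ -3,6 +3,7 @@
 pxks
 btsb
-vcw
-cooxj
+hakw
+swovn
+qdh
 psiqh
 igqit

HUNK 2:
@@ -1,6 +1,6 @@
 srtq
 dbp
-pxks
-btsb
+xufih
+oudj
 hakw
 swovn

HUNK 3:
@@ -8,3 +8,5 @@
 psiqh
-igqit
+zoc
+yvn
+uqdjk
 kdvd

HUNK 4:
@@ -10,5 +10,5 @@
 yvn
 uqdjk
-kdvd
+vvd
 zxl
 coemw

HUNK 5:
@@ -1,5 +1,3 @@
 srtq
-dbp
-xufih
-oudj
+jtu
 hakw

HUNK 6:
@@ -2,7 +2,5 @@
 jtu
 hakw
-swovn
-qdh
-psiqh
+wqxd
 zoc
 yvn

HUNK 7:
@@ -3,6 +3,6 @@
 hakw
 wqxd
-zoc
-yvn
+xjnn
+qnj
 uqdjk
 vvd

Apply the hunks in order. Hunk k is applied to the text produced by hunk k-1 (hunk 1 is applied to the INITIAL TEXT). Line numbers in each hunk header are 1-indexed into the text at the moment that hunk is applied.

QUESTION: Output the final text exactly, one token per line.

Hunk 1: at line 3 remove [vcw,cooxj] add [hakw,swovn,qdh] -> 12 lines: srtq dbp pxks btsb hakw swovn qdh psiqh igqit kdvd zxl coemw
Hunk 2: at line 1 remove [pxks,btsb] add [xufih,oudj] -> 12 lines: srtq dbp xufih oudj hakw swovn qdh psiqh igqit kdvd zxl coemw
Hunk 3: at line 8 remove [igqit] add [zoc,yvn,uqdjk] -> 14 lines: srtq dbp xufih oudj hakw swovn qdh psiqh zoc yvn uqdjk kdvd zxl coemw
Hunk 4: at line 10 remove [kdvd] add [vvd] -> 14 lines: srtq dbp xufih oudj hakw swovn qdh psiqh zoc yvn uqdjk vvd zxl coemw
Hunk 5: at line 1 remove [dbp,xufih,oudj] add [jtu] -> 12 lines: srtq jtu hakw swovn qdh psiqh zoc yvn uqdjk vvd zxl coemw
Hunk 6: at line 2 remove [swovn,qdh,psiqh] add [wqxd] -> 10 lines: srtq jtu hakw wqxd zoc yvn uqdjk vvd zxl coemw
Hunk 7: at line 3 remove [zoc,yvn] add [xjnn,qnj] -> 10 lines: srtq jtu hakw wqxd xjnn qnj uqdjk vvd zxl coemw

Answer: srtq
jtu
hakw
wqxd
xjnn
qnj
uqdjk
vvd
zxl
coemw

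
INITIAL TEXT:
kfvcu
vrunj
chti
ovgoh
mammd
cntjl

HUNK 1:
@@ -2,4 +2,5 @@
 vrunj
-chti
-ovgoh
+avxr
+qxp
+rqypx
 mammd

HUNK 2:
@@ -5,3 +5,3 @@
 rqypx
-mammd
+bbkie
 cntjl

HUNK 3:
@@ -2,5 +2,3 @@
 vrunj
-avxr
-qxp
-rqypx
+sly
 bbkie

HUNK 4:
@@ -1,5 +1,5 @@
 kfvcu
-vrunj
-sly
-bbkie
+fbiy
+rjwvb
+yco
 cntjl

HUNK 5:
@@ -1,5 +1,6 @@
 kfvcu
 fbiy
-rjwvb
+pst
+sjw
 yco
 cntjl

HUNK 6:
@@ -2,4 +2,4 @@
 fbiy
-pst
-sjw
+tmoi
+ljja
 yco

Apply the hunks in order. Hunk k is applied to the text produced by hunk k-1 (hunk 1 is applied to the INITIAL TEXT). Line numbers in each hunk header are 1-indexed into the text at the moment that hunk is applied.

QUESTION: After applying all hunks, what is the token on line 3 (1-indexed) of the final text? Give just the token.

Hunk 1: at line 2 remove [chti,ovgoh] add [avxr,qxp,rqypx] -> 7 lines: kfvcu vrunj avxr qxp rqypx mammd cntjl
Hunk 2: at line 5 remove [mammd] add [bbkie] -> 7 lines: kfvcu vrunj avxr qxp rqypx bbkie cntjl
Hunk 3: at line 2 remove [avxr,qxp,rqypx] add [sly] -> 5 lines: kfvcu vrunj sly bbkie cntjl
Hunk 4: at line 1 remove [vrunj,sly,bbkie] add [fbiy,rjwvb,yco] -> 5 lines: kfvcu fbiy rjwvb yco cntjl
Hunk 5: at line 1 remove [rjwvb] add [pst,sjw] -> 6 lines: kfvcu fbiy pst sjw yco cntjl
Hunk 6: at line 2 remove [pst,sjw] add [tmoi,ljja] -> 6 lines: kfvcu fbiy tmoi ljja yco cntjl
Final line 3: tmoi

Answer: tmoi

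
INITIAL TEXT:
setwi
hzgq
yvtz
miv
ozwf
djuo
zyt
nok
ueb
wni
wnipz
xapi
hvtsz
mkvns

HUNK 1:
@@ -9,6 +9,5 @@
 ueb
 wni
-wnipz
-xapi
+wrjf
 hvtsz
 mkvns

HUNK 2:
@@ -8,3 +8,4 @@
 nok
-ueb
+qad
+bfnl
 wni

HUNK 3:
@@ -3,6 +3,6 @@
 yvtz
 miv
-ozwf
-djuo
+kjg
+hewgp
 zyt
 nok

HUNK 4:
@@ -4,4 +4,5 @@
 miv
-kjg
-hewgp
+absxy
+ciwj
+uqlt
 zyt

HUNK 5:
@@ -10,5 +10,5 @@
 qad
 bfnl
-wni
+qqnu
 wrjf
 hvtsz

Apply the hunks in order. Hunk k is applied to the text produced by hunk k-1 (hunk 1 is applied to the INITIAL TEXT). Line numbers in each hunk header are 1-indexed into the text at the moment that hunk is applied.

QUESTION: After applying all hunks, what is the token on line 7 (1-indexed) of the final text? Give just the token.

Hunk 1: at line 9 remove [wnipz,xapi] add [wrjf] -> 13 lines: setwi hzgq yvtz miv ozwf djuo zyt nok ueb wni wrjf hvtsz mkvns
Hunk 2: at line 8 remove [ueb] add [qad,bfnl] -> 14 lines: setwi hzgq yvtz miv ozwf djuo zyt nok qad bfnl wni wrjf hvtsz mkvns
Hunk 3: at line 3 remove [ozwf,djuo] add [kjg,hewgp] -> 14 lines: setwi hzgq yvtz miv kjg hewgp zyt nok qad bfnl wni wrjf hvtsz mkvns
Hunk 4: at line 4 remove [kjg,hewgp] add [absxy,ciwj,uqlt] -> 15 lines: setwi hzgq yvtz miv absxy ciwj uqlt zyt nok qad bfnl wni wrjf hvtsz mkvns
Hunk 5: at line 10 remove [wni] add [qqnu] -> 15 lines: setwi hzgq yvtz miv absxy ciwj uqlt zyt nok qad bfnl qqnu wrjf hvtsz mkvns
Final line 7: uqlt

Answer: uqlt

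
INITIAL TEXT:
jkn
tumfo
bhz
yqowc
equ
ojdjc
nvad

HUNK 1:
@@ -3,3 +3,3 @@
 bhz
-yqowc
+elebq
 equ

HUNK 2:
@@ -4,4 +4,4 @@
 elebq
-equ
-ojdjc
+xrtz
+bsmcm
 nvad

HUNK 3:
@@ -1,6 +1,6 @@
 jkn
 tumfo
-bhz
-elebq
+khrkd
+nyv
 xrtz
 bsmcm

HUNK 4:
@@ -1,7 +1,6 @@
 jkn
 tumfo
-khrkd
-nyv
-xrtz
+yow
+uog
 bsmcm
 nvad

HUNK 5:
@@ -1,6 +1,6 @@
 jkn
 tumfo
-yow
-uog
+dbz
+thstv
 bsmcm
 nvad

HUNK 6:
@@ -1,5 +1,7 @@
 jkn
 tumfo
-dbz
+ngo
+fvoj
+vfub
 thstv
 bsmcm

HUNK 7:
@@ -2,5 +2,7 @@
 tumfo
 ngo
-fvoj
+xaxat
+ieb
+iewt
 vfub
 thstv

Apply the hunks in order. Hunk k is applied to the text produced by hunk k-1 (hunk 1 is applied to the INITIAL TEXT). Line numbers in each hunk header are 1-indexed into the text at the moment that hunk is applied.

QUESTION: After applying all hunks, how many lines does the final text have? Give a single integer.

Answer: 10

Derivation:
Hunk 1: at line 3 remove [yqowc] add [elebq] -> 7 lines: jkn tumfo bhz elebq equ ojdjc nvad
Hunk 2: at line 4 remove [equ,ojdjc] add [xrtz,bsmcm] -> 7 lines: jkn tumfo bhz elebq xrtz bsmcm nvad
Hunk 3: at line 1 remove [bhz,elebq] add [khrkd,nyv] -> 7 lines: jkn tumfo khrkd nyv xrtz bsmcm nvad
Hunk 4: at line 1 remove [khrkd,nyv,xrtz] add [yow,uog] -> 6 lines: jkn tumfo yow uog bsmcm nvad
Hunk 5: at line 1 remove [yow,uog] add [dbz,thstv] -> 6 lines: jkn tumfo dbz thstv bsmcm nvad
Hunk 6: at line 1 remove [dbz] add [ngo,fvoj,vfub] -> 8 lines: jkn tumfo ngo fvoj vfub thstv bsmcm nvad
Hunk 7: at line 2 remove [fvoj] add [xaxat,ieb,iewt] -> 10 lines: jkn tumfo ngo xaxat ieb iewt vfub thstv bsmcm nvad
Final line count: 10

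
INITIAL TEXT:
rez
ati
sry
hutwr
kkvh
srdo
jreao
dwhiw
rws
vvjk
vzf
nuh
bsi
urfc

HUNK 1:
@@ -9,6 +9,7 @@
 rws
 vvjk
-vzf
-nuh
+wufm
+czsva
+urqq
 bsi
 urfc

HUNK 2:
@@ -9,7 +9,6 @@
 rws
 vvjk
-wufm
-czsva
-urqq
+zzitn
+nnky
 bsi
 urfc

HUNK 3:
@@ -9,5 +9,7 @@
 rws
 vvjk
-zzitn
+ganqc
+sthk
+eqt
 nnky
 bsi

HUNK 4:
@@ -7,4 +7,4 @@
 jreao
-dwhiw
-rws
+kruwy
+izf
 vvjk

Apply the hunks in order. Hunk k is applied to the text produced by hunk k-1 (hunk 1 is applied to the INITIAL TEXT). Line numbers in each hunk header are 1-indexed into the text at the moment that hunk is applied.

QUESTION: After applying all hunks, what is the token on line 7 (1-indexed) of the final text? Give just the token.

Hunk 1: at line 9 remove [vzf,nuh] add [wufm,czsva,urqq] -> 15 lines: rez ati sry hutwr kkvh srdo jreao dwhiw rws vvjk wufm czsva urqq bsi urfc
Hunk 2: at line 9 remove [wufm,czsva,urqq] add [zzitn,nnky] -> 14 lines: rez ati sry hutwr kkvh srdo jreao dwhiw rws vvjk zzitn nnky bsi urfc
Hunk 3: at line 9 remove [zzitn] add [ganqc,sthk,eqt] -> 16 lines: rez ati sry hutwr kkvh srdo jreao dwhiw rws vvjk ganqc sthk eqt nnky bsi urfc
Hunk 4: at line 7 remove [dwhiw,rws] add [kruwy,izf] -> 16 lines: rez ati sry hutwr kkvh srdo jreao kruwy izf vvjk ganqc sthk eqt nnky bsi urfc
Final line 7: jreao

Answer: jreao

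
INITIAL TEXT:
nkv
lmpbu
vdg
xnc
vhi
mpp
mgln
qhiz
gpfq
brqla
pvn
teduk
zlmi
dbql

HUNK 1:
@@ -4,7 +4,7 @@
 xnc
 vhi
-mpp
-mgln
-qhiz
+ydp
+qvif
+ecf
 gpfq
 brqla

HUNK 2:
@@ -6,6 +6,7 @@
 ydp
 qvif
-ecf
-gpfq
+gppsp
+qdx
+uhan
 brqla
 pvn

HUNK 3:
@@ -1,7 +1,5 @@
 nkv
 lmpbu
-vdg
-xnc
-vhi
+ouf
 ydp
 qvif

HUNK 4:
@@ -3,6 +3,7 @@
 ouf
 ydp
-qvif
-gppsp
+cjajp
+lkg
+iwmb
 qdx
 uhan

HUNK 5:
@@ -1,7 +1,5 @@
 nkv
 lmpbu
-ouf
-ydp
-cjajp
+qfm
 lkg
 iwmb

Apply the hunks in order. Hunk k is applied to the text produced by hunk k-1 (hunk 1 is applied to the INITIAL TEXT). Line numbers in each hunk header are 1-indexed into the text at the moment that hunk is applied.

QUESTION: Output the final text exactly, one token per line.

Hunk 1: at line 4 remove [mpp,mgln,qhiz] add [ydp,qvif,ecf] -> 14 lines: nkv lmpbu vdg xnc vhi ydp qvif ecf gpfq brqla pvn teduk zlmi dbql
Hunk 2: at line 6 remove [ecf,gpfq] add [gppsp,qdx,uhan] -> 15 lines: nkv lmpbu vdg xnc vhi ydp qvif gppsp qdx uhan brqla pvn teduk zlmi dbql
Hunk 3: at line 1 remove [vdg,xnc,vhi] add [ouf] -> 13 lines: nkv lmpbu ouf ydp qvif gppsp qdx uhan brqla pvn teduk zlmi dbql
Hunk 4: at line 3 remove [qvif,gppsp] add [cjajp,lkg,iwmb] -> 14 lines: nkv lmpbu ouf ydp cjajp lkg iwmb qdx uhan brqla pvn teduk zlmi dbql
Hunk 5: at line 1 remove [ouf,ydp,cjajp] add [qfm] -> 12 lines: nkv lmpbu qfm lkg iwmb qdx uhan brqla pvn teduk zlmi dbql

Answer: nkv
lmpbu
qfm
lkg
iwmb
qdx
uhan
brqla
pvn
teduk
zlmi
dbql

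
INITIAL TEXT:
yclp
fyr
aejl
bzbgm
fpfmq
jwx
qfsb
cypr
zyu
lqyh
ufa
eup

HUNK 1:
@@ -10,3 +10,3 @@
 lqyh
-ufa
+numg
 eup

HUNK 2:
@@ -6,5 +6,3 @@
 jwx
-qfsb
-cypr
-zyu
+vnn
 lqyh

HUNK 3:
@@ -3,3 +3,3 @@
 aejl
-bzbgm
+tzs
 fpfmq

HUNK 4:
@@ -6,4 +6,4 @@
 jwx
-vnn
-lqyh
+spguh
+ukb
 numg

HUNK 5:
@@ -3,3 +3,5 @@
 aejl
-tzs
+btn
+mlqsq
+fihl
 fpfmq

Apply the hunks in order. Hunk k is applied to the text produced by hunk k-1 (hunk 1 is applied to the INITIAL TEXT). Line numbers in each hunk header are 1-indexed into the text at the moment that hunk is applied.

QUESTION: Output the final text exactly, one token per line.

Answer: yclp
fyr
aejl
btn
mlqsq
fihl
fpfmq
jwx
spguh
ukb
numg
eup

Derivation:
Hunk 1: at line 10 remove [ufa] add [numg] -> 12 lines: yclp fyr aejl bzbgm fpfmq jwx qfsb cypr zyu lqyh numg eup
Hunk 2: at line 6 remove [qfsb,cypr,zyu] add [vnn] -> 10 lines: yclp fyr aejl bzbgm fpfmq jwx vnn lqyh numg eup
Hunk 3: at line 3 remove [bzbgm] add [tzs] -> 10 lines: yclp fyr aejl tzs fpfmq jwx vnn lqyh numg eup
Hunk 4: at line 6 remove [vnn,lqyh] add [spguh,ukb] -> 10 lines: yclp fyr aejl tzs fpfmq jwx spguh ukb numg eup
Hunk 5: at line 3 remove [tzs] add [btn,mlqsq,fihl] -> 12 lines: yclp fyr aejl btn mlqsq fihl fpfmq jwx spguh ukb numg eup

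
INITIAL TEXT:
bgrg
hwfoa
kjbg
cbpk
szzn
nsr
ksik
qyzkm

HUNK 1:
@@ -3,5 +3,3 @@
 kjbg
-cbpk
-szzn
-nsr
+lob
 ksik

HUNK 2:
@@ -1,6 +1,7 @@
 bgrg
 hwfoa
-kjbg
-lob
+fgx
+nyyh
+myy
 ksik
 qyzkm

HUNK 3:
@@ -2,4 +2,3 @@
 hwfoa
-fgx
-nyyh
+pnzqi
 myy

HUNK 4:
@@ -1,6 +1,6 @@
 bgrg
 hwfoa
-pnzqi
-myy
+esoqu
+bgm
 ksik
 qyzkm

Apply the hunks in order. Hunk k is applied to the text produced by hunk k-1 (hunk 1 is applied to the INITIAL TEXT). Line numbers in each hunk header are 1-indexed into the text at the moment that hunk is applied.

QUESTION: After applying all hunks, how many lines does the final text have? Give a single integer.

Answer: 6

Derivation:
Hunk 1: at line 3 remove [cbpk,szzn,nsr] add [lob] -> 6 lines: bgrg hwfoa kjbg lob ksik qyzkm
Hunk 2: at line 1 remove [kjbg,lob] add [fgx,nyyh,myy] -> 7 lines: bgrg hwfoa fgx nyyh myy ksik qyzkm
Hunk 3: at line 2 remove [fgx,nyyh] add [pnzqi] -> 6 lines: bgrg hwfoa pnzqi myy ksik qyzkm
Hunk 4: at line 1 remove [pnzqi,myy] add [esoqu,bgm] -> 6 lines: bgrg hwfoa esoqu bgm ksik qyzkm
Final line count: 6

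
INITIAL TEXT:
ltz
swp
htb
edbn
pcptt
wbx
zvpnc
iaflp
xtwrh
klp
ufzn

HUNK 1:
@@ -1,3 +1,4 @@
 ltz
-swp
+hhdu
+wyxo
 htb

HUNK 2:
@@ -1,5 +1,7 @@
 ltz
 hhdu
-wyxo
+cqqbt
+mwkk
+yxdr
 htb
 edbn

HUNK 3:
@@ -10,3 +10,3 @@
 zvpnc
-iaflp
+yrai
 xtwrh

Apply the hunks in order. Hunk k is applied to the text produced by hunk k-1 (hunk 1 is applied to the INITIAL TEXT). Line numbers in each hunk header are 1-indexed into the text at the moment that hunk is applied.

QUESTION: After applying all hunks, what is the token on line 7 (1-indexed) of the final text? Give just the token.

Answer: edbn

Derivation:
Hunk 1: at line 1 remove [swp] add [hhdu,wyxo] -> 12 lines: ltz hhdu wyxo htb edbn pcptt wbx zvpnc iaflp xtwrh klp ufzn
Hunk 2: at line 1 remove [wyxo] add [cqqbt,mwkk,yxdr] -> 14 lines: ltz hhdu cqqbt mwkk yxdr htb edbn pcptt wbx zvpnc iaflp xtwrh klp ufzn
Hunk 3: at line 10 remove [iaflp] add [yrai] -> 14 lines: ltz hhdu cqqbt mwkk yxdr htb edbn pcptt wbx zvpnc yrai xtwrh klp ufzn
Final line 7: edbn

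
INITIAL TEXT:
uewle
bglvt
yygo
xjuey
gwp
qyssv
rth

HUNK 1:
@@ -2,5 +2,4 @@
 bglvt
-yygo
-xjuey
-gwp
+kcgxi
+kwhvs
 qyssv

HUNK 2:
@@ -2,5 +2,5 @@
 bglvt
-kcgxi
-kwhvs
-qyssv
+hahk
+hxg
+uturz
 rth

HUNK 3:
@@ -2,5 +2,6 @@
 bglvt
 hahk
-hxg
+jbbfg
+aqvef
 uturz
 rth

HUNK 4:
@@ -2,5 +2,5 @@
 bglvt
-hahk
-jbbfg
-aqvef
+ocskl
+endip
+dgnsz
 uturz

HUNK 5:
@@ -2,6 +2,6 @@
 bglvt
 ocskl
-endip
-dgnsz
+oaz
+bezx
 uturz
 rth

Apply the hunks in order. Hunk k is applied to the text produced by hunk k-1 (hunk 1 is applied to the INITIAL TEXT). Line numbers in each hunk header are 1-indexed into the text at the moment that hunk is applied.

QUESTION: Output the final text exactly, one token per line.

Answer: uewle
bglvt
ocskl
oaz
bezx
uturz
rth

Derivation:
Hunk 1: at line 2 remove [yygo,xjuey,gwp] add [kcgxi,kwhvs] -> 6 lines: uewle bglvt kcgxi kwhvs qyssv rth
Hunk 2: at line 2 remove [kcgxi,kwhvs,qyssv] add [hahk,hxg,uturz] -> 6 lines: uewle bglvt hahk hxg uturz rth
Hunk 3: at line 2 remove [hxg] add [jbbfg,aqvef] -> 7 lines: uewle bglvt hahk jbbfg aqvef uturz rth
Hunk 4: at line 2 remove [hahk,jbbfg,aqvef] add [ocskl,endip,dgnsz] -> 7 lines: uewle bglvt ocskl endip dgnsz uturz rth
Hunk 5: at line 2 remove [endip,dgnsz] add [oaz,bezx] -> 7 lines: uewle bglvt ocskl oaz bezx uturz rth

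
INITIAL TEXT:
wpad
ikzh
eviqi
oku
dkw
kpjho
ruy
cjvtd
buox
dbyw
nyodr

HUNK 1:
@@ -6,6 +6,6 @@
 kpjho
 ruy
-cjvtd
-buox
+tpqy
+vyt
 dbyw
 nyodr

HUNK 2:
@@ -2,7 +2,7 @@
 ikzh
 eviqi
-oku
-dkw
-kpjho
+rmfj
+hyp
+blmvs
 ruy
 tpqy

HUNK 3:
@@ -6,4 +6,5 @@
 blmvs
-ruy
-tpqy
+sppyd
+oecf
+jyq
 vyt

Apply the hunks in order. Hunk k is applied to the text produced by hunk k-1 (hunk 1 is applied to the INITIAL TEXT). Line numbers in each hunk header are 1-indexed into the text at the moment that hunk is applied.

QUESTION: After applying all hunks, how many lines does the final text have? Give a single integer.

Hunk 1: at line 6 remove [cjvtd,buox] add [tpqy,vyt] -> 11 lines: wpad ikzh eviqi oku dkw kpjho ruy tpqy vyt dbyw nyodr
Hunk 2: at line 2 remove [oku,dkw,kpjho] add [rmfj,hyp,blmvs] -> 11 lines: wpad ikzh eviqi rmfj hyp blmvs ruy tpqy vyt dbyw nyodr
Hunk 3: at line 6 remove [ruy,tpqy] add [sppyd,oecf,jyq] -> 12 lines: wpad ikzh eviqi rmfj hyp blmvs sppyd oecf jyq vyt dbyw nyodr
Final line count: 12

Answer: 12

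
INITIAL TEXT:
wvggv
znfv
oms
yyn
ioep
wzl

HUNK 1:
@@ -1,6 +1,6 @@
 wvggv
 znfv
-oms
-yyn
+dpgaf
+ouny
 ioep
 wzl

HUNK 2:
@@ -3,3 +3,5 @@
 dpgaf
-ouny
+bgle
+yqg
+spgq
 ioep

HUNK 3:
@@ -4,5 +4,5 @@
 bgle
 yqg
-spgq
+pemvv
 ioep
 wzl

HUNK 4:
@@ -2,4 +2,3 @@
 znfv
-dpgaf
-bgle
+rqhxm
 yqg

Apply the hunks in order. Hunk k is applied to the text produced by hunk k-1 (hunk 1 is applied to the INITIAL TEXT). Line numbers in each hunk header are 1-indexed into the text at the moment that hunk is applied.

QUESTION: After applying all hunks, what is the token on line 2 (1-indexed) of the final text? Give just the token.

Hunk 1: at line 1 remove [oms,yyn] add [dpgaf,ouny] -> 6 lines: wvggv znfv dpgaf ouny ioep wzl
Hunk 2: at line 3 remove [ouny] add [bgle,yqg,spgq] -> 8 lines: wvggv znfv dpgaf bgle yqg spgq ioep wzl
Hunk 3: at line 4 remove [spgq] add [pemvv] -> 8 lines: wvggv znfv dpgaf bgle yqg pemvv ioep wzl
Hunk 4: at line 2 remove [dpgaf,bgle] add [rqhxm] -> 7 lines: wvggv znfv rqhxm yqg pemvv ioep wzl
Final line 2: znfv

Answer: znfv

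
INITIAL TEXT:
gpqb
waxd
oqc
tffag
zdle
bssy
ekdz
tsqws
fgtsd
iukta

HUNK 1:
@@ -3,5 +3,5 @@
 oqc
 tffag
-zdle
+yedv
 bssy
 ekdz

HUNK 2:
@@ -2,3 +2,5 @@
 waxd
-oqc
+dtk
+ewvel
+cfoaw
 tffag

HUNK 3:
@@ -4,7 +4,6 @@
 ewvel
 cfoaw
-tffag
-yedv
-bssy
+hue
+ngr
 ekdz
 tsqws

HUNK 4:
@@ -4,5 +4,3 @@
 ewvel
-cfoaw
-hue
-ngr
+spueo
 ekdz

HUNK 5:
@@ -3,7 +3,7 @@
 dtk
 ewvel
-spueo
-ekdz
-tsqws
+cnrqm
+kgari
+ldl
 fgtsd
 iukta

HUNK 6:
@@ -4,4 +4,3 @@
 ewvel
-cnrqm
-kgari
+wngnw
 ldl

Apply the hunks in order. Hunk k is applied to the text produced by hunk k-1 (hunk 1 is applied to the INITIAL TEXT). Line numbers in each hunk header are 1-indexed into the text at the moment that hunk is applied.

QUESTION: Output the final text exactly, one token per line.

Answer: gpqb
waxd
dtk
ewvel
wngnw
ldl
fgtsd
iukta

Derivation:
Hunk 1: at line 3 remove [zdle] add [yedv] -> 10 lines: gpqb waxd oqc tffag yedv bssy ekdz tsqws fgtsd iukta
Hunk 2: at line 2 remove [oqc] add [dtk,ewvel,cfoaw] -> 12 lines: gpqb waxd dtk ewvel cfoaw tffag yedv bssy ekdz tsqws fgtsd iukta
Hunk 3: at line 4 remove [tffag,yedv,bssy] add [hue,ngr] -> 11 lines: gpqb waxd dtk ewvel cfoaw hue ngr ekdz tsqws fgtsd iukta
Hunk 4: at line 4 remove [cfoaw,hue,ngr] add [spueo] -> 9 lines: gpqb waxd dtk ewvel spueo ekdz tsqws fgtsd iukta
Hunk 5: at line 3 remove [spueo,ekdz,tsqws] add [cnrqm,kgari,ldl] -> 9 lines: gpqb waxd dtk ewvel cnrqm kgari ldl fgtsd iukta
Hunk 6: at line 4 remove [cnrqm,kgari] add [wngnw] -> 8 lines: gpqb waxd dtk ewvel wngnw ldl fgtsd iukta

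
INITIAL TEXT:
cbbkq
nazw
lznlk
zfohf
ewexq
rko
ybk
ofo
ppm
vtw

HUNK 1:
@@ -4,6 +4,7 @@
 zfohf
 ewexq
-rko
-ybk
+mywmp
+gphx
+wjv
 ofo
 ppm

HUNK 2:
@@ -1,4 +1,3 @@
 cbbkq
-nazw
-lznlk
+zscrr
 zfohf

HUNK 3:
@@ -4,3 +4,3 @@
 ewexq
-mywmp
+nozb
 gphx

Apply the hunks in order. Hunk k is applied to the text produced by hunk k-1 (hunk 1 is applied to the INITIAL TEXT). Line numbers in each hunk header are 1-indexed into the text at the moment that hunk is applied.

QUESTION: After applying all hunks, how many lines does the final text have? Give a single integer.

Hunk 1: at line 4 remove [rko,ybk] add [mywmp,gphx,wjv] -> 11 lines: cbbkq nazw lznlk zfohf ewexq mywmp gphx wjv ofo ppm vtw
Hunk 2: at line 1 remove [nazw,lznlk] add [zscrr] -> 10 lines: cbbkq zscrr zfohf ewexq mywmp gphx wjv ofo ppm vtw
Hunk 3: at line 4 remove [mywmp] add [nozb] -> 10 lines: cbbkq zscrr zfohf ewexq nozb gphx wjv ofo ppm vtw
Final line count: 10

Answer: 10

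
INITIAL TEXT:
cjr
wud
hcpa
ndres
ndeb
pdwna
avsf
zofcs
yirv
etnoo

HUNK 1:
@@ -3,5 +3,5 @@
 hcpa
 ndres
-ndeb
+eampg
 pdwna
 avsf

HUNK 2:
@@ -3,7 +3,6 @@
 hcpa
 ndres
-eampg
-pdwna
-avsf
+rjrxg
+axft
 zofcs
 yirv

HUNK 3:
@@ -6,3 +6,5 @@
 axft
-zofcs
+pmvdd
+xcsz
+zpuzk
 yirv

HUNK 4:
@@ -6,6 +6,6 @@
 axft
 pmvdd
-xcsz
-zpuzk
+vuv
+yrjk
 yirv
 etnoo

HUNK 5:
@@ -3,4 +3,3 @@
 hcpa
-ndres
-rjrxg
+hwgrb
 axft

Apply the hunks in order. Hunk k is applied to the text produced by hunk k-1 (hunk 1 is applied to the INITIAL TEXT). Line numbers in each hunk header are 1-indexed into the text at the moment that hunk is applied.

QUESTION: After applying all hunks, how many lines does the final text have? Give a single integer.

Hunk 1: at line 3 remove [ndeb] add [eampg] -> 10 lines: cjr wud hcpa ndres eampg pdwna avsf zofcs yirv etnoo
Hunk 2: at line 3 remove [eampg,pdwna,avsf] add [rjrxg,axft] -> 9 lines: cjr wud hcpa ndres rjrxg axft zofcs yirv etnoo
Hunk 3: at line 6 remove [zofcs] add [pmvdd,xcsz,zpuzk] -> 11 lines: cjr wud hcpa ndres rjrxg axft pmvdd xcsz zpuzk yirv etnoo
Hunk 4: at line 6 remove [xcsz,zpuzk] add [vuv,yrjk] -> 11 lines: cjr wud hcpa ndres rjrxg axft pmvdd vuv yrjk yirv etnoo
Hunk 5: at line 3 remove [ndres,rjrxg] add [hwgrb] -> 10 lines: cjr wud hcpa hwgrb axft pmvdd vuv yrjk yirv etnoo
Final line count: 10

Answer: 10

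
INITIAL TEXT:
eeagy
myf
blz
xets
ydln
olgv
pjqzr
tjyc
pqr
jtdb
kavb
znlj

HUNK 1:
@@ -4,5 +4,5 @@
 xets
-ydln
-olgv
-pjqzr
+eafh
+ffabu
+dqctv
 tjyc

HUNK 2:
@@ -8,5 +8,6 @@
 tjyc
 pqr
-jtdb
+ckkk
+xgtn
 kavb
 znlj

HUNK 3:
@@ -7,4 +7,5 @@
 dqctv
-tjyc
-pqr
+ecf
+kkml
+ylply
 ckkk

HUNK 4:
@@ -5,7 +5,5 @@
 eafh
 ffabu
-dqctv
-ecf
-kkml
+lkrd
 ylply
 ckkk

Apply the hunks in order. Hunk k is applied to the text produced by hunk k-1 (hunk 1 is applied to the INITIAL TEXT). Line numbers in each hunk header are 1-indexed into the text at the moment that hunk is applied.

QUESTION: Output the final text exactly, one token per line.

Answer: eeagy
myf
blz
xets
eafh
ffabu
lkrd
ylply
ckkk
xgtn
kavb
znlj

Derivation:
Hunk 1: at line 4 remove [ydln,olgv,pjqzr] add [eafh,ffabu,dqctv] -> 12 lines: eeagy myf blz xets eafh ffabu dqctv tjyc pqr jtdb kavb znlj
Hunk 2: at line 8 remove [jtdb] add [ckkk,xgtn] -> 13 lines: eeagy myf blz xets eafh ffabu dqctv tjyc pqr ckkk xgtn kavb znlj
Hunk 3: at line 7 remove [tjyc,pqr] add [ecf,kkml,ylply] -> 14 lines: eeagy myf blz xets eafh ffabu dqctv ecf kkml ylply ckkk xgtn kavb znlj
Hunk 4: at line 5 remove [dqctv,ecf,kkml] add [lkrd] -> 12 lines: eeagy myf blz xets eafh ffabu lkrd ylply ckkk xgtn kavb znlj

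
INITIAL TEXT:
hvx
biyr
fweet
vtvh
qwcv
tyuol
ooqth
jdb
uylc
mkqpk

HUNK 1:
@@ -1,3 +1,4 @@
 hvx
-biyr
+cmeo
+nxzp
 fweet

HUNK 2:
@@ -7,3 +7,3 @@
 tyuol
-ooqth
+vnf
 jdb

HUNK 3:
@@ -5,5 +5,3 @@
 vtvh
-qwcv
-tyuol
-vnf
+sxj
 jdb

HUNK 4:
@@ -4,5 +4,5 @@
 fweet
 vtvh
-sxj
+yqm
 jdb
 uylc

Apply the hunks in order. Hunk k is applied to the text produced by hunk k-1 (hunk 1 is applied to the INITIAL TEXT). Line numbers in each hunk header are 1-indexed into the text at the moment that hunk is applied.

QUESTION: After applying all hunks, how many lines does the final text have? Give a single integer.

Hunk 1: at line 1 remove [biyr] add [cmeo,nxzp] -> 11 lines: hvx cmeo nxzp fweet vtvh qwcv tyuol ooqth jdb uylc mkqpk
Hunk 2: at line 7 remove [ooqth] add [vnf] -> 11 lines: hvx cmeo nxzp fweet vtvh qwcv tyuol vnf jdb uylc mkqpk
Hunk 3: at line 5 remove [qwcv,tyuol,vnf] add [sxj] -> 9 lines: hvx cmeo nxzp fweet vtvh sxj jdb uylc mkqpk
Hunk 4: at line 4 remove [sxj] add [yqm] -> 9 lines: hvx cmeo nxzp fweet vtvh yqm jdb uylc mkqpk
Final line count: 9

Answer: 9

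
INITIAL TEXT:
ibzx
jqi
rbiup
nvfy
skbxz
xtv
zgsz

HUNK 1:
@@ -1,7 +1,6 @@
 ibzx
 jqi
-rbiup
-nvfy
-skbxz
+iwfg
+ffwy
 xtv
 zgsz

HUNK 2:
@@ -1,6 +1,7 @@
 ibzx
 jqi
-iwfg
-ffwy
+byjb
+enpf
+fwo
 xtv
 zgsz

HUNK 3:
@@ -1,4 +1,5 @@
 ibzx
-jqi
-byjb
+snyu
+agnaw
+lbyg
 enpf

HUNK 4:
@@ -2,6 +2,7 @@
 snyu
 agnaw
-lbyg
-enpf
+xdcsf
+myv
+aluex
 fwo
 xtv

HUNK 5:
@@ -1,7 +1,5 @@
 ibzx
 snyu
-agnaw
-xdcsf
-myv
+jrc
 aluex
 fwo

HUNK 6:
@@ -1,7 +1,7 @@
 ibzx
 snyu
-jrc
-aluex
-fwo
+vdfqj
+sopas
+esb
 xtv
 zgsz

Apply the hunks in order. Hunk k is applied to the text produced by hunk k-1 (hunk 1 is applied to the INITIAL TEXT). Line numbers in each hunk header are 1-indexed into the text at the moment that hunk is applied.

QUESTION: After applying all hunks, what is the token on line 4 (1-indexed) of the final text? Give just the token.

Hunk 1: at line 1 remove [rbiup,nvfy,skbxz] add [iwfg,ffwy] -> 6 lines: ibzx jqi iwfg ffwy xtv zgsz
Hunk 2: at line 1 remove [iwfg,ffwy] add [byjb,enpf,fwo] -> 7 lines: ibzx jqi byjb enpf fwo xtv zgsz
Hunk 3: at line 1 remove [jqi,byjb] add [snyu,agnaw,lbyg] -> 8 lines: ibzx snyu agnaw lbyg enpf fwo xtv zgsz
Hunk 4: at line 2 remove [lbyg,enpf] add [xdcsf,myv,aluex] -> 9 lines: ibzx snyu agnaw xdcsf myv aluex fwo xtv zgsz
Hunk 5: at line 1 remove [agnaw,xdcsf,myv] add [jrc] -> 7 lines: ibzx snyu jrc aluex fwo xtv zgsz
Hunk 6: at line 1 remove [jrc,aluex,fwo] add [vdfqj,sopas,esb] -> 7 lines: ibzx snyu vdfqj sopas esb xtv zgsz
Final line 4: sopas

Answer: sopas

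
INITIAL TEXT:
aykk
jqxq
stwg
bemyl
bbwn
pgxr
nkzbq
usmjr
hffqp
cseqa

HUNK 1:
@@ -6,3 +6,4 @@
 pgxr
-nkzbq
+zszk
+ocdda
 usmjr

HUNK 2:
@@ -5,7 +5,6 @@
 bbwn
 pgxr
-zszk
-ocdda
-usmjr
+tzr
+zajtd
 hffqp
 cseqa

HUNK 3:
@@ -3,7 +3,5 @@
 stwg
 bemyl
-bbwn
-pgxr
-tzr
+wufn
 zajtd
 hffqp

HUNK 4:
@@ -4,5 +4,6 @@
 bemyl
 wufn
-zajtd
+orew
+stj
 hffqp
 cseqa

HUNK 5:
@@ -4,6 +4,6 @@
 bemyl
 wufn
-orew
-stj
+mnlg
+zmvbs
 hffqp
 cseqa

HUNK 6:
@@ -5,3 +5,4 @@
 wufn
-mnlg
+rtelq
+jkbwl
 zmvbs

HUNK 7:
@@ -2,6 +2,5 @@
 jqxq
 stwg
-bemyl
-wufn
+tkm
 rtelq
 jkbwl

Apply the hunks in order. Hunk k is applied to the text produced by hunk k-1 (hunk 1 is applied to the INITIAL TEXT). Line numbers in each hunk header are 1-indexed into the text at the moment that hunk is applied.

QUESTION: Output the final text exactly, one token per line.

Hunk 1: at line 6 remove [nkzbq] add [zszk,ocdda] -> 11 lines: aykk jqxq stwg bemyl bbwn pgxr zszk ocdda usmjr hffqp cseqa
Hunk 2: at line 5 remove [zszk,ocdda,usmjr] add [tzr,zajtd] -> 10 lines: aykk jqxq stwg bemyl bbwn pgxr tzr zajtd hffqp cseqa
Hunk 3: at line 3 remove [bbwn,pgxr,tzr] add [wufn] -> 8 lines: aykk jqxq stwg bemyl wufn zajtd hffqp cseqa
Hunk 4: at line 4 remove [zajtd] add [orew,stj] -> 9 lines: aykk jqxq stwg bemyl wufn orew stj hffqp cseqa
Hunk 5: at line 4 remove [orew,stj] add [mnlg,zmvbs] -> 9 lines: aykk jqxq stwg bemyl wufn mnlg zmvbs hffqp cseqa
Hunk 6: at line 5 remove [mnlg] add [rtelq,jkbwl] -> 10 lines: aykk jqxq stwg bemyl wufn rtelq jkbwl zmvbs hffqp cseqa
Hunk 7: at line 2 remove [bemyl,wufn] add [tkm] -> 9 lines: aykk jqxq stwg tkm rtelq jkbwl zmvbs hffqp cseqa

Answer: aykk
jqxq
stwg
tkm
rtelq
jkbwl
zmvbs
hffqp
cseqa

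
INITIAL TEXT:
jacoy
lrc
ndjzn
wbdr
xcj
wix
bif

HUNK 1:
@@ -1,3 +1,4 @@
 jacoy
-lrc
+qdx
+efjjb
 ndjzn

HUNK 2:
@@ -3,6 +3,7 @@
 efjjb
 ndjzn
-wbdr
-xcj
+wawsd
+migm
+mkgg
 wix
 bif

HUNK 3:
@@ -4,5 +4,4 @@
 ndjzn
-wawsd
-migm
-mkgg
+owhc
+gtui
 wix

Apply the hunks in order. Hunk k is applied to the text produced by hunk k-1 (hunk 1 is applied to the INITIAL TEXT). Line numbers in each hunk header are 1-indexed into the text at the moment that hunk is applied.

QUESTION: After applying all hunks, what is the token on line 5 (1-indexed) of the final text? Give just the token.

Answer: owhc

Derivation:
Hunk 1: at line 1 remove [lrc] add [qdx,efjjb] -> 8 lines: jacoy qdx efjjb ndjzn wbdr xcj wix bif
Hunk 2: at line 3 remove [wbdr,xcj] add [wawsd,migm,mkgg] -> 9 lines: jacoy qdx efjjb ndjzn wawsd migm mkgg wix bif
Hunk 3: at line 4 remove [wawsd,migm,mkgg] add [owhc,gtui] -> 8 lines: jacoy qdx efjjb ndjzn owhc gtui wix bif
Final line 5: owhc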